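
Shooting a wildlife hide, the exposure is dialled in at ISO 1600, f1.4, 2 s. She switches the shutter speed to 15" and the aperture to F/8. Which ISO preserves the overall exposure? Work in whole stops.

Shutter speed: 2 → 4 → 8 → 15 — 3 stops longer (brighter).
Aperture: f/1.4 → f/2 → f/2.8 → f/4 → f/5.6 → f/8 — 5 stops narrower (darker).
Net change so far: 2 stops darker. Offset with the ISO: 1600 → 3200 → 6400.

ISO 6400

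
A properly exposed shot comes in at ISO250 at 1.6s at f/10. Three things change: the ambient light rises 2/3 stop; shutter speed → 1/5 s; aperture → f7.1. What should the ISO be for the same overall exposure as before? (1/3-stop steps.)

Scene light: 2/3 stop brighter.
Shutter speed: 1.6 → 1.3 → 1 → 0.8 → 0.6 → 0.5 → 0.4 → 0.3 → 1/4 → 1/5 — 3 stops faster (darker).
Aperture: f/10 → f/9 → f/8 → f/7.1 — 1 stop larger aperture (brighter).
Net so far: 1 1/3 stops darker. ISO: 250 → 320 → 400 → 500 → 640.

ISO 640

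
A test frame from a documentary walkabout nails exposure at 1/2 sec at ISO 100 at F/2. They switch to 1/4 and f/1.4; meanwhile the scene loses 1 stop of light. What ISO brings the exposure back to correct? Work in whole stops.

ISO 200

Scene light: 1 stop darker.
Shutter speed: 1/2 → 1/4 — 1 stop shorter (darker).
Aperture: f/2 → f/1.4 — 1 stop wider (brighter).
Net so far: 1 stop darker. ISO: 100 → 200.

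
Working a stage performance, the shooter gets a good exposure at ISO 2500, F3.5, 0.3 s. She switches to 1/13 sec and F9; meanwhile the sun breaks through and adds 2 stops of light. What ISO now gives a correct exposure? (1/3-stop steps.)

ISO 16000

Scene light: 2 stops brighter.
Shutter speed: 0.3 → 1/4 → 1/5 → 1/6 → 1/8 → 1/10 → 1/13 — 2 stops faster (darker).
Aperture: f/3.5 → f/4 → f/4.5 → f/5 → f/5.6 → f/6.3 → f/7.1 → f/8 → f/9 — 2 2/3 stops smaller aperture (darker).
Net so far: 2 2/3 stops darker. ISO: 2500 → 3200 → 4000 → 5000 → 6400 → 8000 → 10000 → 12800 → 16000.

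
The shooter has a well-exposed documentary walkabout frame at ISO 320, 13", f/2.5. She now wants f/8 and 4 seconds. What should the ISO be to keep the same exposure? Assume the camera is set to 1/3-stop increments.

Aperture: f/2.5 → f/2.8 → f/3.2 → f/3.5 → f/4 → f/4.5 → f/5 → f/5.6 → f/6.3 → f/7.1 → f/8 — 3 1/3 stops stopped down (darker).
Shutter speed: 13 → 10 → 8 → 6 → 5 → 4 — 1 2/3 stops shorter (darker).
Net change so far: 5 stops darker. Offset with the ISO: 320 → 400 → 500 → 640 → 800 → 1000 → 1250 → 1600 → 2000 → 2500 → 3200 → 4000 → 5000 → 6400 → 8000 → 10000.

ISO 10000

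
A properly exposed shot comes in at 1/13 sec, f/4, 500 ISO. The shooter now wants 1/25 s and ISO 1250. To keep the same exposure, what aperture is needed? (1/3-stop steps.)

Shutter speed: 1/13 → 1/15 → 1/20 → 1/25 — 1 stop shorter (darker).
ISO: 500 → 640 → 800 → 1000 → 1250 — 1 1/3 stops raised (brighter).
Net change so far: 1/3 stop brighter. Offset with the aperture: f/4 → f/4.5.

f/4.5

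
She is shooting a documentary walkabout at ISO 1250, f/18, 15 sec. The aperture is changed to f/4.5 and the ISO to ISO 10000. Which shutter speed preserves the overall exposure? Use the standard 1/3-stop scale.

1/8s

Aperture: f/18 → f/16 → f/14 → f/13 → f/11 → f/10 → f/9 → f/8 → f/7.1 → f/6.3 → f/5.6 → f/5 → f/4.5 — 4 stops opened up (brighter).
ISO: 1250 → 1600 → 2000 → 2500 → 3200 → 4000 → 5000 → 6400 → 8000 → 10000 — 3 stops higher (brighter).
Net change so far: 7 stops brighter. Offset with the shutter speed: 15 → 13 → 10 → 8 → 6 → 5 → 4 → 3.2 → 2.5 → 2 → 1.6 → 1.3 → 1 → 0.8 → 0.6 → 0.5 → 0.4 → 0.3 → 1/4 → 1/5 → 1/6 → 1/8.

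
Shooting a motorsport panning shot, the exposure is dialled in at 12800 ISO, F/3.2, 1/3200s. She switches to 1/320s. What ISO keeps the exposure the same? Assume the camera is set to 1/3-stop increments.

Shutter speed: 1/3200 → 1/2500 → 1/2000 → 1/1600 → 1/1250 → 1/1000 → 1/800 → 1/640 → 1/500 → 1/400 → 1/320 — 3 1/3 stops longer (brighter).
Need 3 1/3 stops darker from the ISO: 12800 → 10000 → 8000 → 6400 → 5000 → 4000 → 3200 → 2500 → 2000 → 1600 → 1250.

ISO 1250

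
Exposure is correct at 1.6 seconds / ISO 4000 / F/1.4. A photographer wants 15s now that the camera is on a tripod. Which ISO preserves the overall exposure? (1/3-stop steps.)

ISO 400

Shutter speed: 1.6 → 2 → 2.5 → 3.2 → 4 → 5 → 6 → 8 → 10 → 13 → 15 — 3 1/3 stops longer (brighter).
Need 3 1/3 stops darker from the ISO: 4000 → 3200 → 2500 → 2000 → 1600 → 1250 → 1000 → 800 → 640 → 500 → 400.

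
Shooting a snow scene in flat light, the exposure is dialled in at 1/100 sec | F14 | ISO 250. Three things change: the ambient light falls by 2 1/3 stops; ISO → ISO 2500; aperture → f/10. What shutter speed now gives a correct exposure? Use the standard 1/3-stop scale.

1/400s

Scene light: 2 1/3 stops darker.
ISO: 250 → 320 → 400 → 500 → 640 → 800 → 1000 → 1250 → 1600 → 2000 → 2500 — 3 1/3 stops raised (brighter).
Aperture: f/14 → f/13 → f/11 → f/10 — 1 stop opened up (brighter).
Net so far: 2 stops brighter. Shutter speed: 1/100 → 1/125 → 1/160 → 1/200 → 1/250 → 1/320 → 1/400.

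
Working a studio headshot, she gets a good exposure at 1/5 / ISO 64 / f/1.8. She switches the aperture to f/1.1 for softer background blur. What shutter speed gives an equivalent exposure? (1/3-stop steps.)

Aperture: f/1.8 → f/1.6 → f/1.4 → f/1.2 → f/1.1 — 1 1/3 stops opened up (brighter).
Need 1 1/3 stops darker from the shutter speed: 1/5 → 1/6 → 1/8 → 1/10 → 1/13.

1/13s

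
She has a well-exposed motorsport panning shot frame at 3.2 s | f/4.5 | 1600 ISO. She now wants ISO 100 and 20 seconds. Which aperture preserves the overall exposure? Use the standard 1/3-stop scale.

f/2.8

ISO: 1600 → 1250 → 1000 → 800 → 640 → 500 → 400 → 320 → 250 → 200 → 160 → 125 → 100 — 4 stops dropped (darker).
Shutter speed: 3.2 → 4 → 5 → 6 → 8 → 10 → 13 → 15 → 20 — 2 2/3 stops longer (brighter).
Net change so far: 1 1/3 stops darker. Offset with the aperture: f/4.5 → f/4 → f/3.5 → f/3.2 → f/2.8.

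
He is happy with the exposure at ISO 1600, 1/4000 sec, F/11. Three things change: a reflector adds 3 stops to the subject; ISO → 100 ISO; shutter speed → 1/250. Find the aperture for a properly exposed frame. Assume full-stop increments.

f/32

Scene light: 3 stops brighter.
ISO: 1600 → 800 → 400 → 200 → 100 — 4 stops dropped (darker).
Shutter speed: 1/4000 → 1/2000 → 1/1000 → 1/500 → 1/250 — 4 stops longer (brighter).
Net so far: 3 stops brighter. Aperture: f/11 → f/16 → f/22 → f/32.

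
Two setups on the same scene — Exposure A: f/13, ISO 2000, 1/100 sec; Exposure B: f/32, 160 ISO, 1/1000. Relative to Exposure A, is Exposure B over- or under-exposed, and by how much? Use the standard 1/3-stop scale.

Aperture: f/13 → f/14 → f/16 → f/18 → f/20 → f/22 → f/25 → f/29 → f/32 — 2 2/3 stops narrower (darker).
Shutter speed: 1/100 → 1/125 → 1/160 → 1/200 → 1/250 → 1/320 → 1/400 → 1/500 → 1/640 → 1/800 → 1/1000 — 3 1/3 stops faster (darker).
ISO: 2000 → 1600 → 1250 → 1000 → 800 → 640 → 500 → 400 → 320 → 250 → 200 → 160 — 3 2/3 stops lower (darker).
Net: −2 2/3 −3 1/3 −3 2/3 = −9 2/3 stops.

9 2/3 stops darker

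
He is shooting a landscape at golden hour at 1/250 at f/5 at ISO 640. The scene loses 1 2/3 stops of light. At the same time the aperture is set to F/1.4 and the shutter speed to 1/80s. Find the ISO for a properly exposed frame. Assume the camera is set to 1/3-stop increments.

Scene light: 1 2/3 stops darker.
Aperture: f/5 → f/4.5 → f/4 → f/3.5 → f/3.2 → f/2.8 → f/2.5 → f/2.2 → f/2 → f/1.8 → f/1.6 → f/1.4 — 3 2/3 stops wider (brighter).
Shutter speed: 1/250 → 1/200 → 1/160 → 1/125 → 1/100 → 1/80 — 1 2/3 stops slower (brighter).
Net so far: 3 2/3 stops brighter. ISO: 640 → 500 → 400 → 320 → 250 → 200 → 160 → 125 → 100 → 80 → 64 → 50.

ISO 50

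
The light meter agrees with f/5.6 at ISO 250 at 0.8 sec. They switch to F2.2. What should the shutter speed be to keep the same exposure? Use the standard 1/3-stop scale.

Aperture: f/5.6 → f/5 → f/4.5 → f/4 → f/3.5 → f/3.2 → f/2.8 → f/2.5 → f/2.2 — 2 2/3 stops larger aperture (brighter).
Need 2 2/3 stops darker from the shutter speed: 0.8 → 0.6 → 0.5 → 0.4 → 0.3 → 1/4 → 1/5 → 1/6 → 1/8.

1/8s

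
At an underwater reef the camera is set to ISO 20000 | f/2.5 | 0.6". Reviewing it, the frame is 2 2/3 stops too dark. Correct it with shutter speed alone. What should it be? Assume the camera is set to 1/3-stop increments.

Underexposed by 2 2/3 stops → need 2 2/3 stops brighter.
Shutter speed: 0.6 → 0.8 → 1 → 1.3 → 1.6 → 2 → 2.5 → 3.2 → 4.

4 s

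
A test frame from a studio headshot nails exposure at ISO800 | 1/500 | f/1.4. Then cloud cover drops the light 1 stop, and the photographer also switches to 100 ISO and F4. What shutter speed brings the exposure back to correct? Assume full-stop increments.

Scene light: 1 stop darker.
ISO: 800 → 400 → 200 → 100 — 3 stops lower (darker).
Aperture: f/1.4 → f/2 → f/2.8 → f/4 — 3 stops narrower (darker).
Net so far: 7 stops darker. Shutter speed: 1/500 → 1/250 → 1/125 → 1/60 → 1/30 → 1/15 → 1/8 → 1/4.

1/4s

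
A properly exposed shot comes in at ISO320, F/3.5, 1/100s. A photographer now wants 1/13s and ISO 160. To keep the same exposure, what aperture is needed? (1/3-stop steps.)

f/7.1

Shutter speed: 1/100 → 1/80 → 1/60 → 1/50 → 1/40 → 1/30 → 1/25 → 1/20 → 1/15 → 1/13 — 3 stops slower (brighter).
ISO: 320 → 250 → 200 → 160 — 1 stop dropped (darker).
Net change so far: 2 stops brighter. Offset with the aperture: f/3.5 → f/4 → f/4.5 → f/5 → f/5.6 → f/6.3 → f/7.1.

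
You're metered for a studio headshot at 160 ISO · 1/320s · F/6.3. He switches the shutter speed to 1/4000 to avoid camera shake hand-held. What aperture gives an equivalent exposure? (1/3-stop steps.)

f/1.8

Shutter speed: 1/320 → 1/400 → 1/500 → 1/640 → 1/800 → 1/1000 → 1/1250 → 1/1600 → 1/2000 → 1/2500 → 1/3200 → 1/4000 — 3 2/3 stops shorter (darker).
Need 3 2/3 stops brighter from the aperture: f/6.3 → f/5.6 → f/5 → f/4.5 → f/4 → f/3.5 → f/3.2 → f/2.8 → f/2.5 → f/2.2 → f/2 → f/1.8.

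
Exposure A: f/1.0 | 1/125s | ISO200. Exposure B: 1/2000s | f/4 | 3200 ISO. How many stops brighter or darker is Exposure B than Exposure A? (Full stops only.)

4 stops darker

Aperture: f/1.0 → f/1.4 → f/2 → f/2.8 → f/4 — 4 stops smaller aperture (darker).
Shutter speed: 1/125 → 1/250 → 1/500 → 1/1000 → 1/2000 — 4 stops faster (darker).
ISO: 200 → 400 → 800 → 1600 → 3200 — 4 stops raised (brighter).
Net: −4 −4 +4 = −4 stops.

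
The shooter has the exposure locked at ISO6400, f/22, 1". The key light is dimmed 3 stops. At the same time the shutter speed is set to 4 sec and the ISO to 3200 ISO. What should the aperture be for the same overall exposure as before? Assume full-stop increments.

f/11

Scene light: 3 stops darker.
Shutter speed: 1 → 2 → 4 — 2 stops slower (brighter).
ISO: 6400 → 3200 — 1 stop dropped (darker).
Net so far: 2 stops darker. Aperture: f/22 → f/16 → f/11.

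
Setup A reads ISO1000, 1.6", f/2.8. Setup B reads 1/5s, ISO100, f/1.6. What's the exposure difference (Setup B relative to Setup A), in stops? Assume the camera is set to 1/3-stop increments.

4 2/3 stops darker

Aperture: f/2.8 → f/2.5 → f/2.2 → f/2 → f/1.8 → f/1.6 — 1 2/3 stops opened up (brighter).
Shutter speed: 1.6 → 1.3 → 1 → 0.8 → 0.6 → 0.5 → 0.4 → 0.3 → 1/4 → 1/5 — 3 stops shorter (darker).
ISO: 1000 → 800 → 640 → 500 → 400 → 320 → 250 → 200 → 160 → 125 → 100 — 3 1/3 stops lower (darker).
Net: +1 2/3 −3 −3 1/3 = −4 2/3 stops.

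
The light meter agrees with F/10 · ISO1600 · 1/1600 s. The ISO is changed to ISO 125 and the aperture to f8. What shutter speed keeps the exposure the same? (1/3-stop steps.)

ISO: 1600 → 1250 → 1000 → 800 → 640 → 500 → 400 → 320 → 250 → 200 → 160 → 125 — 3 2/3 stops lower (darker).
Aperture: f/10 → f/9 → f/8 — 2/3 stop larger aperture (brighter).
Net change so far: 3 stops darker. Offset with the shutter speed: 1/1600 → 1/1250 → 1/1000 → 1/800 → 1/640 → 1/500 → 1/400 → 1/320 → 1/250 → 1/200.

1/200s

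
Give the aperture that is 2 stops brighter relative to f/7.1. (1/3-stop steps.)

Aperture: f/7.1 → f/6.3 → f/5.6 → f/5 → f/4.5 → f/4 → f/3.5 — 2 stops wider (brighter).

f/3.5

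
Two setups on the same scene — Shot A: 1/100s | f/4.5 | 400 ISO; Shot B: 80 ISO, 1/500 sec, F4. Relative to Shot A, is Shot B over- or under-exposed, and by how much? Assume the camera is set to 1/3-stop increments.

Aperture: f/4.5 → f/4 — 1/3 stop larger aperture (brighter).
Shutter speed: 1/100 → 1/125 → 1/160 → 1/200 → 1/250 → 1/320 → 1/400 → 1/500 — 2 1/3 stops faster (darker).
ISO: 400 → 320 → 250 → 200 → 160 → 125 → 100 → 80 — 2 1/3 stops dropped (darker).
Net: +1/3 −2 1/3 −2 1/3 = −4 1/3 stops.

4 1/3 stops darker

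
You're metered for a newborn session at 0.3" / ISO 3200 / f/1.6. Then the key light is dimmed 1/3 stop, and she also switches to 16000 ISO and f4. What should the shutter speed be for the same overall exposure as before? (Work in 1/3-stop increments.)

0.5 s

Scene light: 1/3 stop darker.
ISO: 3200 → 4000 → 5000 → 6400 → 8000 → 10000 → 12800 → 16000 — 2 1/3 stops higher (brighter).
Aperture: f/1.6 → f/1.8 → f/2 → f/2.2 → f/2.5 → f/2.8 → f/3.2 → f/3.5 → f/4 — 2 2/3 stops narrower (darker).
Net so far: 2/3 stop darker. Shutter speed: 0.3 → 0.4 → 0.5.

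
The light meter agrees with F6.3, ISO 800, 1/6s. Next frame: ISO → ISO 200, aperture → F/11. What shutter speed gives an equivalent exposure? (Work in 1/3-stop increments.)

2 s

ISO: 800 → 640 → 500 → 400 → 320 → 250 → 200 — 2 stops lower (darker).
Aperture: f/6.3 → f/7.1 → f/8 → f/9 → f/10 → f/11 — 1 2/3 stops stopped down (darker).
Net change so far: 3 2/3 stops darker. Offset with the shutter speed: 1/6 → 1/5 → 1/4 → 0.3 → 0.4 → 0.5 → 0.6 → 0.8 → 1 → 1.3 → 1.6 → 2.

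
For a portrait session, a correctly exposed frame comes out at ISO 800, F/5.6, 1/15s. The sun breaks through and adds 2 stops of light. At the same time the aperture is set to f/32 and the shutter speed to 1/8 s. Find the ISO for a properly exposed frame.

ISO 3200

Scene light: 2 stops brighter.
Aperture: f/5.6 → f/8 → f/11 → f/16 → f/22 → f/32 — 5 stops stopped down (darker).
Shutter speed: 1/15 → 1/8 — 1 stop longer (brighter).
Net so far: 2 stops darker. ISO: 800 → 1600 → 3200.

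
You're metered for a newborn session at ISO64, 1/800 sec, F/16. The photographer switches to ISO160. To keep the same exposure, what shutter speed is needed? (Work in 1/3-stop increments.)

ISO: 64 → 80 → 100 → 125 → 160 — 1 1/3 stops higher (brighter).
Need 1 1/3 stops darker from the shutter speed: 1/800 → 1/1000 → 1/1250 → 1/1600 → 1/2000.

1/2000s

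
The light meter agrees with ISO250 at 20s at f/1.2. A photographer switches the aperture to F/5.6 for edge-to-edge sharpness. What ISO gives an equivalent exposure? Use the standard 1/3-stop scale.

ISO 5000

Aperture: f/1.2 → f/1.4 → f/1.6 → f/1.8 → f/2 → f/2.2 → f/2.5 → f/2.8 → f/3.2 → f/3.5 → f/4 → f/4.5 → f/5 → f/5.6 — 4 1/3 stops stopped down (darker).
Need 4 1/3 stops brighter from the ISO: 250 → 320 → 400 → 500 → 640 → 800 → 1000 → 1250 → 1600 → 2000 → 2500 → 3200 → 4000 → 5000.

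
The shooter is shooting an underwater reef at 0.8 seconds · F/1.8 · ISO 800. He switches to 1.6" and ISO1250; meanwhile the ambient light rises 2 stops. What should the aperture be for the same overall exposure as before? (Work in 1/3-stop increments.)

Scene light: 2 stops brighter.
Shutter speed: 0.8 → 1 → 1.3 → 1.6 — 1 stop longer (brighter).
ISO: 800 → 1000 → 1250 — 2/3 stop higher (brighter).
Net so far: 3 2/3 stops brighter. Aperture: f/1.8 → f/2 → f/2.2 → f/2.5 → f/2.8 → f/3.2 → f/3.5 → f/4 → f/4.5 → f/5 → f/5.6 → f/6.3.

f/6.3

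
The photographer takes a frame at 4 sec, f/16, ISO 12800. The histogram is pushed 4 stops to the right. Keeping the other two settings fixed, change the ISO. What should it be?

ISO 800

Overexposed by 4 stops → need 4 stops darker.
ISO: 12800 → 6400 → 3200 → 1600 → 800.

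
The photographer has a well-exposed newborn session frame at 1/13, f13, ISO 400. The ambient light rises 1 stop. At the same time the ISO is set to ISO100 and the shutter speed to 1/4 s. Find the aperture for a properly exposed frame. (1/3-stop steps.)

Scene light: 1 stop brighter.
ISO: 400 → 320 → 250 → 200 → 160 → 125 → 100 — 2 stops dropped (darker).
Shutter speed: 1/13 → 1/10 → 1/8 → 1/6 → 1/5 → 1/4 — 1 2/3 stops slower (brighter).
Net so far: 2/3 stop brighter. Aperture: f/13 → f/14 → f/16.

f/16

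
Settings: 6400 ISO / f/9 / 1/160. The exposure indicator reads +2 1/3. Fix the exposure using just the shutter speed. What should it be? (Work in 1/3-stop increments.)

Overexposed by 2 1/3 stops → need 2 1/3 stops darker.
Shutter speed: 1/160 → 1/200 → 1/250 → 1/320 → 1/400 → 1/500 → 1/640 → 1/800.

1/800s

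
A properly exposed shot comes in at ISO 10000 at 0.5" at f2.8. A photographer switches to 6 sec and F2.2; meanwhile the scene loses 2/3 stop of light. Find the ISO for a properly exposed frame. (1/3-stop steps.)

ISO 800

Scene light: 2/3 stop darker.
Shutter speed: 0.5 → 0.6 → 0.8 → 1 → 1.3 → 1.6 → 2 → 2.5 → 3.2 → 4 → 5 → 6 — 3 2/3 stops longer (brighter).
Aperture: f/2.8 → f/2.5 → f/2.2 — 2/3 stop opened up (brighter).
Net so far: 3 2/3 stops brighter. ISO: 10000 → 8000 → 6400 → 5000 → 4000 → 3200 → 2500 → 2000 → 1600 → 1250 → 1000 → 800.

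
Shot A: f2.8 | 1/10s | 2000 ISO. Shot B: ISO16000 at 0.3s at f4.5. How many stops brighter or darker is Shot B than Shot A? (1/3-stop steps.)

Aperture: f/2.8 → f/3.2 → f/3.5 → f/4 → f/4.5 — 1 1/3 stops smaller aperture (darker).
Shutter speed: 1/10 → 1/8 → 1/6 → 1/5 → 1/4 → 0.3 — 1 2/3 stops longer (brighter).
ISO: 2000 → 2500 → 3200 → 4000 → 5000 → 6400 → 8000 → 10000 → 12800 → 16000 — 3 stops raised (brighter).
Net: −1 1/3 +1 2/3 +3 = +3 1/3 stops.

3 1/3 stops brighter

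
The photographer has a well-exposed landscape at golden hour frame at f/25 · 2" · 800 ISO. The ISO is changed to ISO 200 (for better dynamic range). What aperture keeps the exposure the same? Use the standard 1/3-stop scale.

f/13

ISO: 800 → 640 → 500 → 400 → 320 → 250 → 200 — 2 stops lower (darker).
Need 2 stops brighter from the aperture: f/25 → f/22 → f/20 → f/18 → f/16 → f/14 → f/13.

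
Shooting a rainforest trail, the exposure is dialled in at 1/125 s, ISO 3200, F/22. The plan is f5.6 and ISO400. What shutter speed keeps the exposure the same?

1/250s

Aperture: f/22 → f/16 → f/11 → f/8 → f/5.6 — 4 stops larger aperture (brighter).
ISO: 3200 → 1600 → 800 → 400 — 3 stops lower (darker).
Net change so far: 1 stop brighter. Offset with the shutter speed: 1/125 → 1/250.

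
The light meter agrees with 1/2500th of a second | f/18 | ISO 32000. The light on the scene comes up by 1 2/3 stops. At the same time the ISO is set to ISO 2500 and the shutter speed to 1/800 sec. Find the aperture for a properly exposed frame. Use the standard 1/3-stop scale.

f/16

Scene light: 1 2/3 stops brighter.
ISO: 32000 → 25600 → 20000 → 16000 → 12800 → 10000 → 8000 → 6400 → 5000 → 4000 → 3200 → 2500 — 3 2/3 stops lower (darker).
Shutter speed: 1/2500 → 1/2000 → 1/1600 → 1/1250 → 1/1000 → 1/800 — 1 2/3 stops longer (brighter).
Net so far: 1/3 stop darker. Aperture: f/18 → f/16.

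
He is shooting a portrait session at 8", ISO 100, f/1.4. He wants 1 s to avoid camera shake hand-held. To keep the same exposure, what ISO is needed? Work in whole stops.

ISO 800

Shutter speed: 8 → 4 → 2 → 1 — 3 stops faster (darker).
Need 3 stops brighter from the ISO: 100 → 200 → 400 → 800.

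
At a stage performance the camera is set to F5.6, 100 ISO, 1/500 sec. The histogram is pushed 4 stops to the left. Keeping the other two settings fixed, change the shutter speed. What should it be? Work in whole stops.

Underexposed by 4 stops → need 4 stops brighter.
Shutter speed: 1/500 → 1/250 → 1/125 → 1/60 → 1/30.

1/30s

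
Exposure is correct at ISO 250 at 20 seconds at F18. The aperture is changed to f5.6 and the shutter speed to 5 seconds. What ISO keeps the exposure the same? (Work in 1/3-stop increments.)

Aperture: f/18 → f/16 → f/14 → f/13 → f/11 → f/10 → f/9 → f/8 → f/7.1 → f/6.3 → f/5.6 — 3 1/3 stops larger aperture (brighter).
Shutter speed: 20 → 15 → 13 → 10 → 8 → 6 → 5 — 2 stops shorter (darker).
Net change so far: 1 1/3 stops brighter. Offset with the ISO: 250 → 200 → 160 → 125 → 100.

ISO 100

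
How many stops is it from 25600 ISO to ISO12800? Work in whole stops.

1 stop

25600 → 12800 — count the steps: 1 stop.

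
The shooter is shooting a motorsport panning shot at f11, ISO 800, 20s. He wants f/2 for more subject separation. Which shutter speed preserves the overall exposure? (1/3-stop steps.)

Aperture: f/11 → f/10 → f/9 → f/8 → f/7.1 → f/6.3 → f/5.6 → f/5 → f/4.5 → f/4 → f/3.5 → f/3.2 → f/2.8 → f/2.5 → f/2.2 → f/2 — 5 stops wider (brighter).
Need 5 stops darker from the shutter speed: 20 → 15 → 13 → 10 → 8 → 6 → 5 → 4 → 3.2 → 2.5 → 2 → 1.6 → 1.3 → 1 → 0.8 → 0.6.

0.6 s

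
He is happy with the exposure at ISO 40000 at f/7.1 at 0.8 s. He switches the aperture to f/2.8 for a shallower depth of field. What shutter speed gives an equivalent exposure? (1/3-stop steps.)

Aperture: f/7.1 → f/6.3 → f/5.6 → f/5 → f/4.5 → f/4 → f/3.5 → f/3.2 → f/2.8 — 2 2/3 stops wider (brighter).
Need 2 2/3 stops darker from the shutter speed: 0.8 → 0.6 → 0.5 → 0.4 → 0.3 → 1/4 → 1/5 → 1/6 → 1/8.

1/8s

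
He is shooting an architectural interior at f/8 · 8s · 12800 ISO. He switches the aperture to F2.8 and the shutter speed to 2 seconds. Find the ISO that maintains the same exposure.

Aperture: f/8 → f/5.6 → f/4 → f/2.8 — 3 stops wider (brighter).
Shutter speed: 8 → 4 → 2 — 2 stops faster (darker).
Net change so far: 1 stop brighter. Offset with the ISO: 12800 → 6400.

ISO 6400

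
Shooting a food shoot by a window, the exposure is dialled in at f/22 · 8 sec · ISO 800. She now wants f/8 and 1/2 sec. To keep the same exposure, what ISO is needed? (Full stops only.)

ISO 1600

Aperture: f/22 → f/16 → f/11 → f/8 — 3 stops larger aperture (brighter).
Shutter speed: 8 → 4 → 2 → 1 → 1/2 — 4 stops faster (darker).
Net change so far: 1 stop darker. Offset with the ISO: 800 → 1600.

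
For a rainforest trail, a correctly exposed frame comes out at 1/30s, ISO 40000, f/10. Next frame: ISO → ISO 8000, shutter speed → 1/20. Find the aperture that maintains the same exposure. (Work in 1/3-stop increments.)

f/5.6

ISO: 40000 → 32000 → 25600 → 20000 → 16000 → 12800 → 10000 → 8000 — 2 1/3 stops dropped (darker).
Shutter speed: 1/30 → 1/25 → 1/20 — 2/3 stop longer (brighter).
Net change so far: 1 2/3 stops darker. Offset with the aperture: f/10 → f/9 → f/8 → f/7.1 → f/6.3 → f/5.6.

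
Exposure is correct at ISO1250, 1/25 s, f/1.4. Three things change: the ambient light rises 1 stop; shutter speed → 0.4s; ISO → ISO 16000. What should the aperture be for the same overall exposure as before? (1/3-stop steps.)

f/22

Scene light: 1 stop brighter.
Shutter speed: 1/25 → 1/20 → 1/15 → 1/13 → 1/10 → 1/8 → 1/6 → 1/5 → 1/4 → 0.3 → 0.4 — 3 1/3 stops longer (brighter).
ISO: 1250 → 1600 → 2000 → 2500 → 3200 → 4000 → 5000 → 6400 → 8000 → 10000 → 12800 → 16000 — 3 2/3 stops higher (brighter).
Net so far: 8 stops brighter. Aperture: f/1.4 → f/1.6 → f/1.8 → f/2 → f/2.2 → f/2.5 → f/2.8 → f/3.2 → f/3.5 → f/4 → f/4.5 → f/5 → f/5.6 → f/6.3 → f/7.1 → f/8 → f/9 → f/10 → f/11 → f/13 → f/14 → f/16 → f/18 → f/20 → f/22.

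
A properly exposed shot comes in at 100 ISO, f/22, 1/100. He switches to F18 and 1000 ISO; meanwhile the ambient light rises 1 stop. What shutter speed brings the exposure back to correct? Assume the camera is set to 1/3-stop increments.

Scene light: 1 stop brighter.
Aperture: f/22 → f/20 → f/18 — 2/3 stop opened up (brighter).
ISO: 100 → 125 → 160 → 200 → 250 → 320 → 400 → 500 → 640 → 800 → 1000 — 3 1/3 stops raised (brighter).
Net so far: 5 stops brighter. Shutter speed: 1/100 → 1/125 → 1/160 → 1/200 → 1/250 → 1/320 → 1/400 → 1/500 → 1/640 → 1/800 → 1/1000 → 1/1250 → 1/1600 → 1/2000 → 1/2500 → 1/3200.

1/3200s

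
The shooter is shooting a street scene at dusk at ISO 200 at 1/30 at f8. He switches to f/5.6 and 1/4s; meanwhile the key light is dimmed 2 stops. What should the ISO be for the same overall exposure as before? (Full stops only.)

Scene light: 2 stops darker.
Aperture: f/8 → f/5.6 — 1 stop larger aperture (brighter).
Shutter speed: 1/30 → 1/15 → 1/8 → 1/4 — 3 stops slower (brighter).
Net so far: 2 stops brighter. ISO: 200 → 100 → 50.

ISO 50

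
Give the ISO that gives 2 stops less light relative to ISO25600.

ISO: 25600 → 12800 → 6400 — 2 stops dropped (darker).

ISO 6400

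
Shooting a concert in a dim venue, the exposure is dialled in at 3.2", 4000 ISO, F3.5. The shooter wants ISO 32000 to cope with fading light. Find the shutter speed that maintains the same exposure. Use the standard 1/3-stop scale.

0.4 s

ISO: 4000 → 5000 → 6400 → 8000 → 10000 → 12800 → 16000 → 20000 → 25600 → 32000 — 3 stops higher (brighter).
Need 3 stops darker from the shutter speed: 3.2 → 2.5 → 2 → 1.6 → 1.3 → 1 → 0.8 → 0.6 → 0.5 → 0.4.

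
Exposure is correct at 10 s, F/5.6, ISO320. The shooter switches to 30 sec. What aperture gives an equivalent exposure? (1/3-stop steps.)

f/10

Shutter speed: 10 → 13 → 15 → 20 → 25 → 30 — 1 2/3 stops longer (brighter).
Need 1 2/3 stops darker from the aperture: f/5.6 → f/6.3 → f/7.1 → f/8 → f/9 → f/10.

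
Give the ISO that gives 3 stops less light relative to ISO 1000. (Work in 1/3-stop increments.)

ISO 125

ISO: 1000 → 800 → 640 → 500 → 400 → 320 → 250 → 200 → 160 → 125 — 3 stops lower (darker).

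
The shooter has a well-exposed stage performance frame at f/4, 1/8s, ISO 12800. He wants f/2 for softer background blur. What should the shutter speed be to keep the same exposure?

1/30s

Aperture: f/4 → f/2.8 → f/2 — 2 stops wider (brighter).
Need 2 stops darker from the shutter speed: 1/8 → 1/15 → 1/30.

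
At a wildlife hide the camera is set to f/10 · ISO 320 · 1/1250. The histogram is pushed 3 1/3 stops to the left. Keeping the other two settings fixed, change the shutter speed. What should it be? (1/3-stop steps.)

Underexposed by 3 1/3 stops → need 3 1/3 stops brighter.
Shutter speed: 1/1250 → 1/1000 → 1/800 → 1/640 → 1/500 → 1/400 → 1/320 → 1/250 → 1/200 → 1/160 → 1/125.

1/125s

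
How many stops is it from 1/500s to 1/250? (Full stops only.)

1/500 → 1/250 — count the steps: 1 stop.

1 stop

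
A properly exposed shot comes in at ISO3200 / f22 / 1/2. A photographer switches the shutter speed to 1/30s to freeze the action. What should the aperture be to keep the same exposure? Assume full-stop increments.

Shutter speed: 1/2 → 1/4 → 1/8 → 1/15 → 1/30 — 4 stops faster (darker).
Need 4 stops brighter from the aperture: f/22 → f/16 → f/11 → f/8 → f/5.6.

f/5.6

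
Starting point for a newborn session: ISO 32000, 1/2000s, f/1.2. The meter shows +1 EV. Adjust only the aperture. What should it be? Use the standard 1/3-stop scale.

f/1.8

Overexposed by 1 stop → need 1 stop darker.
Aperture: f/1.2 → f/1.4 → f/1.6 → f/1.8.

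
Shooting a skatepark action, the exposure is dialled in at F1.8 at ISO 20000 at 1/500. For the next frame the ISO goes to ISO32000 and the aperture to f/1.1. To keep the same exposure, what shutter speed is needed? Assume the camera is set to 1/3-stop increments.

ISO: 20000 → 25600 → 32000 — 2/3 stop higher (brighter).
Aperture: f/1.8 → f/1.6 → f/1.4 → f/1.2 → f/1.1 — 1 1/3 stops opened up (brighter).
Net change so far: 2 stops brighter. Offset with the shutter speed: 1/500 → 1/640 → 1/800 → 1/1000 → 1/1250 → 1/1600 → 1/2000.

1/2000s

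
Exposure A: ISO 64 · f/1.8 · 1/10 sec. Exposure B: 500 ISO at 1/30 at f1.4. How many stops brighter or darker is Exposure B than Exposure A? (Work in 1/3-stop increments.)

Aperture: f/1.8 → f/1.6 → f/1.4 — 2/3 stop opened up (brighter).
Shutter speed: 1/10 → 1/13 → 1/15 → 1/20 → 1/25 → 1/30 — 1 2/3 stops shorter (darker).
ISO: 64 → 80 → 100 → 125 → 160 → 200 → 250 → 320 → 400 → 500 — 3 stops raised (brighter).
Net: +2/3 −1 2/3 +3 = +2 stops.

2 stops brighter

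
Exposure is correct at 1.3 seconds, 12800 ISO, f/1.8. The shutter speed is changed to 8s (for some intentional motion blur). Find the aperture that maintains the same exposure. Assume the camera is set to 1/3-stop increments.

f/4.5

Shutter speed: 1.3 → 1.6 → 2 → 2.5 → 3.2 → 4 → 5 → 6 → 8 — 2 2/3 stops longer (brighter).
Need 2 2/3 stops darker from the aperture: f/1.8 → f/2 → f/2.2 → f/2.5 → f/2.8 → f/3.2 → f/3.5 → f/4 → f/4.5.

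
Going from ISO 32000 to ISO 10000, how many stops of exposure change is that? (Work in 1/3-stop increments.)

1 2/3 stops

32000 → 25600 → 20000 → 16000 → 12800 → 10000 — count the steps: 5 third-stops = 1 2/3 stops.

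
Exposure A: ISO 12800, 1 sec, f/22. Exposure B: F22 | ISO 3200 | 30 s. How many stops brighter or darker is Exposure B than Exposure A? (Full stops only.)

3 stops brighter

Aperture: unchanged.
Shutter speed: 1 → 2 → 4 → 8 → 15 → 30 — 5 stops slower (brighter).
ISO: 12800 → 6400 → 3200 — 2 stops dropped (darker).
Net: +5 −2 = +3 stops.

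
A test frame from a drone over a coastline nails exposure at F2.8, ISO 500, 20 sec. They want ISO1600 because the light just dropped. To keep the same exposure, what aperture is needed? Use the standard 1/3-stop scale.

f/5

ISO: 500 → 640 → 800 → 1000 → 1250 → 1600 — 1 2/3 stops higher (brighter).
Need 1 2/3 stops darker from the aperture: f/2.8 → f/3.2 → f/3.5 → f/4 → f/4.5 → f/5.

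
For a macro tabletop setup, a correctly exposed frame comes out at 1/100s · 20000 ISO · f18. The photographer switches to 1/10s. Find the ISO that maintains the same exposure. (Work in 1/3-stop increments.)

ISO 2000

Shutter speed: 1/100 → 1/80 → 1/60 → 1/50 → 1/40 → 1/30 → 1/25 → 1/20 → 1/15 → 1/13 → 1/10 — 3 1/3 stops longer (brighter).
Need 3 1/3 stops darker from the ISO: 20000 → 16000 → 12800 → 10000 → 8000 → 6400 → 5000 → 4000 → 3200 → 2500 → 2000.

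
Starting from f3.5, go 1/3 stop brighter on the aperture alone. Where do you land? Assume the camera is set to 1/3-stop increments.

f/3.2

Aperture: f/3.5 → f/3.2 — 1/3 stop opened up (brighter).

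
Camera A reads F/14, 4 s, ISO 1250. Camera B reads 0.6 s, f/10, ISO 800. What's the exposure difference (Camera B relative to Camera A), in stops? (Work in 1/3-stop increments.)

Aperture: f/14 → f/13 → f/11 → f/10 — 1 stop larger aperture (brighter).
Shutter speed: 4 → 3.2 → 2.5 → 2 → 1.6 → 1.3 → 1 → 0.8 → 0.6 — 2 2/3 stops shorter (darker).
ISO: 1250 → 1000 → 800 — 2/3 stop dropped (darker).
Net: +1 −2 2/3 −2/3 = −2 1/3 stops.

2 1/3 stops darker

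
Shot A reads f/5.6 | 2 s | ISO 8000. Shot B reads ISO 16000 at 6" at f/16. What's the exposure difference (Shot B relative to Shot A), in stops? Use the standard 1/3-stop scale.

1/3 stop darker

Aperture: f/5.6 → f/6.3 → f/7.1 → f/8 → f/9 → f/10 → f/11 → f/13 → f/14 → f/16 — 3 stops stopped down (darker).
Shutter speed: 2 → 2.5 → 3.2 → 4 → 5 → 6 — 1 2/3 stops slower (brighter).
ISO: 8000 → 10000 → 12800 → 16000 — 1 stop higher (brighter).
Net: −3 +1 2/3 +1 = −1/3 stops.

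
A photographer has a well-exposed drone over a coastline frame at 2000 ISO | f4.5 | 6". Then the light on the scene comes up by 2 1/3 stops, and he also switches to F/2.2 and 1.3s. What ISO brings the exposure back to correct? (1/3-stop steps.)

Scene light: 2 1/3 stops brighter.
Aperture: f/4.5 → f/4 → f/3.5 → f/3.2 → f/2.8 → f/2.5 → f/2.2 — 2 stops opened up (brighter).
Shutter speed: 6 → 5 → 4 → 3.2 → 2.5 → 2 → 1.6 → 1.3 — 2 1/3 stops faster (darker).
Net so far: 2 stops brighter. ISO: 2000 → 1600 → 1250 → 1000 → 800 → 640 → 500.

ISO 500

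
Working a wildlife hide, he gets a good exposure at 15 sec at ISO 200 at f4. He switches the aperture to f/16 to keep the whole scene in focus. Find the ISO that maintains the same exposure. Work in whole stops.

Aperture: f/4 → f/5.6 → f/8 → f/11 → f/16 — 4 stops stopped down (darker).
Need 4 stops brighter from the ISO: 200 → 400 → 800 → 1600 → 3200.

ISO 3200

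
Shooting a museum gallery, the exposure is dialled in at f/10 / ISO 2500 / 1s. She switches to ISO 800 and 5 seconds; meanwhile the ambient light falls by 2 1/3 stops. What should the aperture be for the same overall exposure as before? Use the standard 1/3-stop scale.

f/5.6

Scene light: 2 1/3 stops darker.
ISO: 2500 → 2000 → 1600 → 1250 → 1000 → 800 — 1 2/3 stops lower (darker).
Shutter speed: 1 → 1.3 → 1.6 → 2 → 2.5 → 3.2 → 4 → 5 — 2 1/3 stops slower (brighter).
Net so far: 1 2/3 stops darker. Aperture: f/10 → f/9 → f/8 → f/7.1 → f/6.3 → f/5.6.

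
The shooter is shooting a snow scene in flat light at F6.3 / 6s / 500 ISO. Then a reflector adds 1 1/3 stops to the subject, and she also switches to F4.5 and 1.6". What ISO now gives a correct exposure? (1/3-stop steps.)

ISO 400

Scene light: 1 1/3 stops brighter.
Aperture: f/6.3 → f/5.6 → f/5 → f/4.5 — 1 stop wider (brighter).
Shutter speed: 6 → 5 → 4 → 3.2 → 2.5 → 2 → 1.6 — 2 stops shorter (darker).
Net so far: 1/3 stop brighter. ISO: 500 → 400.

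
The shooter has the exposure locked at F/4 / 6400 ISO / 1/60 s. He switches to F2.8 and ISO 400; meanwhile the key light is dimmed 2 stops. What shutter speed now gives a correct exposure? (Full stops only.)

Scene light: 2 stops darker.
Aperture: f/4 → f/2.8 — 1 stop larger aperture (brighter).
ISO: 6400 → 3200 → 1600 → 800 → 400 — 4 stops lower (darker).
Net so far: 5 stops darker. Shutter speed: 1/60 → 1/30 → 1/15 → 1/8 → 1/4 → 1/2.

1/2s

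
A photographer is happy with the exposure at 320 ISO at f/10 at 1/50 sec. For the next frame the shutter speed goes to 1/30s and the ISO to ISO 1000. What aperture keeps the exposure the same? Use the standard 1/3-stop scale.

f/22

Shutter speed: 1/50 → 1/40 → 1/30 — 2/3 stop longer (brighter).
ISO: 320 → 400 → 500 → 640 → 800 → 1000 — 1 2/3 stops higher (brighter).
Net change so far: 2 1/3 stops brighter. Offset with the aperture: f/10 → f/11 → f/13 → f/14 → f/16 → f/18 → f/20 → f/22.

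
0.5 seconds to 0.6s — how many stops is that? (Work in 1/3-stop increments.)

0.5 → 0.6 — count the steps: 1 third-stops = 1/3 stop.

1/3 stop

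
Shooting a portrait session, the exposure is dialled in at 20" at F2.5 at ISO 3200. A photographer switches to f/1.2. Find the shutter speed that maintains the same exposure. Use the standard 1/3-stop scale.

Aperture: f/2.5 → f/2.2 → f/2 → f/1.8 → f/1.6 → f/1.4 → f/1.2 — 2 stops opened up (brighter).
Need 2 stops darker from the shutter speed: 20 → 15 → 13 → 10 → 8 → 6 → 5.

5 s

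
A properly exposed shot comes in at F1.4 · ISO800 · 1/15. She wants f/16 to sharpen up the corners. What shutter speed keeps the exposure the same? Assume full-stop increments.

Aperture: f/1.4 → f/2 → f/2.8 → f/4 → f/5.6 → f/8 → f/11 → f/16 — 7 stops stopped down (darker).
Need 7 stops brighter from the shutter speed: 1/15 → 1/8 → 1/4 → 1/2 → 1 → 2 → 4 → 8.

8 s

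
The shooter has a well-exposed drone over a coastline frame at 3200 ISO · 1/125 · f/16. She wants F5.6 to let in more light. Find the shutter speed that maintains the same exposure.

1/1000s

Aperture: f/16 → f/11 → f/8 → f/5.6 — 3 stops larger aperture (brighter).
Need 3 stops darker from the shutter speed: 1/125 → 1/250 → 1/500 → 1/1000.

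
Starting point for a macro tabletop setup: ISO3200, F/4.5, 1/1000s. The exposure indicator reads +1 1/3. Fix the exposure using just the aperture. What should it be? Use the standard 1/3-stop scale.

Overexposed by 1 1/3 stops → need 1 1/3 stops darker.
Aperture: f/4.5 → f/5 → f/5.6 → f/6.3 → f/7.1.

f/7.1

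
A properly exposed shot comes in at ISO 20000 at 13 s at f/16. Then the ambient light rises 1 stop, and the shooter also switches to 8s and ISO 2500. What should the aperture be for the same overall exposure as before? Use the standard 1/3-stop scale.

Scene light: 1 stop brighter.
Shutter speed: 13 → 10 → 8 — 2/3 stop shorter (darker).
ISO: 20000 → 16000 → 12800 → 10000 → 8000 → 6400 → 5000 → 4000 → 3200 → 2500 — 3 stops dropped (darker).
Net so far: 2 2/3 stops darker. Aperture: f/16 → f/14 → f/13 → f/11 → f/10 → f/9 → f/8 → f/7.1 → f/6.3.

f/6.3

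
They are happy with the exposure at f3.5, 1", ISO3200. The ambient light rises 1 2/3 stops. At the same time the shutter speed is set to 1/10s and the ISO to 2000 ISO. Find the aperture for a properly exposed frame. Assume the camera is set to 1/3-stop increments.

f/1.6

Scene light: 1 2/3 stops brighter.
Shutter speed: 1 → 0.8 → 0.6 → 0.5 → 0.4 → 0.3 → 1/4 → 1/5 → 1/6 → 1/8 → 1/10 — 3 1/3 stops shorter (darker).
ISO: 3200 → 2500 → 2000 — 2/3 stop lower (darker).
Net so far: 2 1/3 stops darker. Aperture: f/3.5 → f/3.2 → f/2.8 → f/2.5 → f/2.2 → f/2 → f/1.8 → f/1.6.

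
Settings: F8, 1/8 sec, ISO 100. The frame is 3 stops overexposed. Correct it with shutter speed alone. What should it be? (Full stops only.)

Overexposed by 3 stops → need 3 stops darker.
Shutter speed: 1/8 → 1/15 → 1/30 → 1/60.

1/60s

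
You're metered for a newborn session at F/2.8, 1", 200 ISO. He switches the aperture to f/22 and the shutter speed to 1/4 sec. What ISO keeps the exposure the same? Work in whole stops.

ISO 51200

Aperture: f/2.8 → f/4 → f/5.6 → f/8 → f/11 → f/16 → f/22 — 6 stops stopped down (darker).
Shutter speed: 1 → 1/2 → 1/4 — 2 stops shorter (darker).
Net change so far: 8 stops darker. Offset with the ISO: 200 → 400 → 800 → 1600 → 3200 → 6400 → 12800 → 25600 → 51200.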